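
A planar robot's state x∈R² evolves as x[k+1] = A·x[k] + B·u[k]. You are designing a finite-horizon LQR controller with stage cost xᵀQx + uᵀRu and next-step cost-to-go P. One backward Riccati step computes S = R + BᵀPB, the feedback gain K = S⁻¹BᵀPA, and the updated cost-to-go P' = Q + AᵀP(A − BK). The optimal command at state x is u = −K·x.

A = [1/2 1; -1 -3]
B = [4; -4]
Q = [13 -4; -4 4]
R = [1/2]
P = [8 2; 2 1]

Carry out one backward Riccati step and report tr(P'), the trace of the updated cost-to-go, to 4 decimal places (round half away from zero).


20.4161

BᵀP = [24.0000 4.0000]
S = R + BᵀPB = [1/2] + [80.0000] = [80.5000]
BᵀPA = [8.0000 12.0000]
K = S⁻¹·BᵀPA = [0.0994 0.1491]
A−BK = [0.1025 0.4037; -0.6025 -2.4037]
AᵀP(A−BK) = [0.2050 0.8075; 0.8075 3.2112]
P' = Q + AᵀP(A−BK) = [13.2050 -3.1925; -3.1925 7.2112]
tr(P') = 20.4161


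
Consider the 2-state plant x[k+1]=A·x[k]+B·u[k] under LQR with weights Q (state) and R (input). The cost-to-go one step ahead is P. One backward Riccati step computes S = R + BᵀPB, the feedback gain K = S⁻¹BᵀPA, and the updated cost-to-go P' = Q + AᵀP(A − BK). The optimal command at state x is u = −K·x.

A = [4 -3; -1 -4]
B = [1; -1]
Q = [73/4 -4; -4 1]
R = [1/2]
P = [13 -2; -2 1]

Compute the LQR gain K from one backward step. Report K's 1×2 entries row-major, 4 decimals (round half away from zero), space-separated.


3.4054 -1.7838

BᵀP = [15.0000 -3.0000]
S = R + BᵀPB = [1/2] + [18.0000] = [18.5000]
BᵀPA = [63.0000 -33.0000]
K = S⁻¹·BᵀPA = [3.4054 -1.7838]
A−BK = [0.5946 -1.2162; 2.4054 -5.7838]
AᵀP(A−BK) = [10.4595 -13.6216; -13.6216 26.1351]
P' = Q + AᵀP(A−BK) = [28.7095 -17.6216; -17.6216 27.1351]
tr(P') = 55.8446


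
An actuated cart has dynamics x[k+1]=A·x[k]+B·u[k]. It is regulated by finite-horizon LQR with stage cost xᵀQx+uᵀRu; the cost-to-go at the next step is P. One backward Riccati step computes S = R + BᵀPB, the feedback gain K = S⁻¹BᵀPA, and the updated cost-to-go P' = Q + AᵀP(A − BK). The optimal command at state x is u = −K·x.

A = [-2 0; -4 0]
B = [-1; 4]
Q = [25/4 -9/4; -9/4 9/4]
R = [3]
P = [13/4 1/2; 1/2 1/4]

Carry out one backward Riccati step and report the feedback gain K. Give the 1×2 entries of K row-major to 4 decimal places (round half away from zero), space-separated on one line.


0.0800 0.0000

BᵀP = [-1.2500 0.5000]
S = R + BᵀPB = [3] + [3.2500] = [6.2500]
BᵀPA = [0.5000 0.0000]
K = S⁻¹·BᵀPA = [0.0800 0.0000]
A−BK = [-1.9200 0.0000; -4.3200 0.0000]
AᵀP(A−BK) = [24.9600 0.0000; 0.0000 0.0000]
P' = Q + AᵀP(A−BK) = [31.2100 -2.2500; -2.2500 2.2500]
tr(P') = 33.4600


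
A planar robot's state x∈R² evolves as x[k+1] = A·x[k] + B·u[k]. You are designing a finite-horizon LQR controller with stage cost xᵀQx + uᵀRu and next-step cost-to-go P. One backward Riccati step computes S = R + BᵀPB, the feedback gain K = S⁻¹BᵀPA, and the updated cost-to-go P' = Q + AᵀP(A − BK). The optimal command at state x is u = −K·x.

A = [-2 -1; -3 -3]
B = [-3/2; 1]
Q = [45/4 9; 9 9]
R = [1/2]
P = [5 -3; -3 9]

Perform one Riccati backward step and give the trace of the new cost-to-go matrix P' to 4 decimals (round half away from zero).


BᵀP = [-10.5000 13.5000]
S = R + BᵀPB = [1/2] + [29.2500] = [29.7500]
BᵀPA = [-19.5000 -30.0000]
K = S⁻¹·BᵀPA = [-0.6555 -1.0084]
A−BK = [-2.9832 -2.5126; -2.3445 -1.9916]
AᵀP(A−BK) = [52.2185 44.3361; 44.3361 37.7479]
P' = Q + AᵀP(A−BK) = [63.4685 53.3361; 53.3361 46.7479]
tr(P') = 110.2164

110.2164


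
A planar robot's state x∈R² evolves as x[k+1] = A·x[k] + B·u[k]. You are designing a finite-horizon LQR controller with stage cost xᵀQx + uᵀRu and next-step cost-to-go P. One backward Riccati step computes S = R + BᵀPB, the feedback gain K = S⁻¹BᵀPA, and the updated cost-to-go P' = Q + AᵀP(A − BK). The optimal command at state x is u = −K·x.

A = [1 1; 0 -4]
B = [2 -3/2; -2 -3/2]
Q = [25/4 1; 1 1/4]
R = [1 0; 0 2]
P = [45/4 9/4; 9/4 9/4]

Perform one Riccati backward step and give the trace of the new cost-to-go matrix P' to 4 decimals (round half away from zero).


BᵀP = [18.0000 0.0000; -20.2500 -6.7500]
S = R + BᵀPB = [1 0; 0 2] + [36.0000 -27.0000; -27.0000 40.5000] = [37.0000 -27.0000; -27.0000 42.5000]
BᵀPA = [18.0000 18.0000; -20.2500 6.7500]
K = S⁻¹·BᵀPA = [0.2587 1.1230; -0.3121 0.8723]
A−BK = [0.0144 0.0624; 0.0493 -0.4456]
AᵀP(A−BK) = [0.2727 -0.3008; -0.3008 3.1483]
P' = Q + AᵀP(A−BK) = [6.5227 0.6992; 0.6992 3.3983]
tr(P') = 9.9210

9.9210


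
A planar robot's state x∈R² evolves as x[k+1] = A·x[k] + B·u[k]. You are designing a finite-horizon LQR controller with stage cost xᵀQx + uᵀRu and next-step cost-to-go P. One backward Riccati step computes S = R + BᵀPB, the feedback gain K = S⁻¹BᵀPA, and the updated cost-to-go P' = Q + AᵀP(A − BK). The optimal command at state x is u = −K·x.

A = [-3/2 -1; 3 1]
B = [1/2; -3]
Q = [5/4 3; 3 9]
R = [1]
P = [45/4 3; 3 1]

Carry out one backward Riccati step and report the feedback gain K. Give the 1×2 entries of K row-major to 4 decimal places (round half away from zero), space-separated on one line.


0.1475 0.4918

BᵀP = [-3.3750 -1.5000]
S = R + BᵀPB = [1] + [2.8125] = [3.8125]
BᵀPA = [0.5625 1.8750]
K = S⁻¹·BᵀPA = [0.1475 0.4918]
A−BK = [-1.5738 -1.2459; 3.4426 2.4754]
AᵀP(A−BK) = [7.2295 6.0984; 6.0984 5.3279]
P' = Q + AᵀP(A−BK) = [8.4795 9.0984; 9.0984 14.3279]
tr(P') = 22.8074


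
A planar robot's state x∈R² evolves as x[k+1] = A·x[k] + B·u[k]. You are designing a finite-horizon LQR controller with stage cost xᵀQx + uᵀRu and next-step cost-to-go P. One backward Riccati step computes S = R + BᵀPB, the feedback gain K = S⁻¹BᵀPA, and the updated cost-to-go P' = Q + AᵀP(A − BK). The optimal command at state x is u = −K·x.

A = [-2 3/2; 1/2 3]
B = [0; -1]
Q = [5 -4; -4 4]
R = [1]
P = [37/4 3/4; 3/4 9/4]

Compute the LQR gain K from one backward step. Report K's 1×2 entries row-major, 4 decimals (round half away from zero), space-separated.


0.1154 -2.4231

BᵀP = [-0.7500 -2.2500]
S = R + BᵀPB = [1] + [2.2500] = [3.2500]
BᵀPA = [0.3750 -7.8750]
K = S⁻¹·BᵀPA = [0.1154 -2.4231]
A−BK = [-2.0000 1.5000; 0.6154 0.5769]
AᵀP(A−BK) = [36.0192 -27.4038; -27.4038 28.7308]
P' = Q + AᵀP(A−BK) = [41.0192 -31.4038; -31.4038 32.7308]
tr(P') = 73.7500


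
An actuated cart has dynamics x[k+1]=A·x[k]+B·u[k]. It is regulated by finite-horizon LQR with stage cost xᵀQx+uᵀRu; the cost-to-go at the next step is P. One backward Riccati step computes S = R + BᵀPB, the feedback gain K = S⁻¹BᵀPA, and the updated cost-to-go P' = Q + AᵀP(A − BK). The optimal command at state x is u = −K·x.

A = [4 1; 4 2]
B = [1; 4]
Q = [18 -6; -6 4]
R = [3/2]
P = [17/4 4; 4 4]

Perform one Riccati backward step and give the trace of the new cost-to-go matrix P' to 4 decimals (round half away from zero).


BᵀP = [20.2500 20.0000]
S = R + BᵀPB = [3/2] + [100.2500] = [101.7500]
BᵀPA = [161.0000 60.2500]
K = S⁻¹·BᵀPA = [1.5823 0.5921]
A−BK = [2.4177 0.4079; -2.3292 -0.3686]
AᵀP(A−BK) = [5.2482 1.6658; 1.6658 0.5737]
P' = Q + AᵀP(A−BK) = [23.2482 -4.3342; -4.3342 4.5737]
tr(P') = 27.8219

27.8219


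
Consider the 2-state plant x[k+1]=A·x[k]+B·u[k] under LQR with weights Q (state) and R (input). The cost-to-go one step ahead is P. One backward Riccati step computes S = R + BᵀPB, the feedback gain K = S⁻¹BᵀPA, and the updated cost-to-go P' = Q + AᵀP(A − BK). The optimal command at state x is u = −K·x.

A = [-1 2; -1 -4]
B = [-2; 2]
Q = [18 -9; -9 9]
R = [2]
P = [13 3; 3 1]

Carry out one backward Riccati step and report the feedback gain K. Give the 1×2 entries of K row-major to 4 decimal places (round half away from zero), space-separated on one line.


BᵀP = [-20.0000 -4.0000]
S = R + BᵀPB = [2] + [32.0000] = [34.0000]
BᵀPA = [24.0000 -24.0000]
K = S⁻¹·BᵀPA = [0.7059 -0.7059]
A−BK = [0.4118 0.5882; -2.4118 -2.5882]
AᵀP(A−BK) = [3.0588 0.9412; 0.9412 3.0588]
P' = Q + AᵀP(A−BK) = [21.0588 -8.0588; -8.0588 12.0588]
tr(P') = 33.1176

0.7059 -0.7059


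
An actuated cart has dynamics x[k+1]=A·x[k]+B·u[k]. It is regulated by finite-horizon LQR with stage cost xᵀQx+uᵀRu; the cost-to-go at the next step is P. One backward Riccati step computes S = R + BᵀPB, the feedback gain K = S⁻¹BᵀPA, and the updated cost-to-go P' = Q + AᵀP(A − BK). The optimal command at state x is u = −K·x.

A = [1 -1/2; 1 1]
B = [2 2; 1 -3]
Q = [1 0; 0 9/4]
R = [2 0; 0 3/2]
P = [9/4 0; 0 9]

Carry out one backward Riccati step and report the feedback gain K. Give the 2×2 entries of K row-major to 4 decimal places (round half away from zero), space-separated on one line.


0.5513 0.0605 -0.1375 -0.3078

BᵀP = [4.5000 9.0000; 4.5000 -27.0000]
S = R + BᵀPB = [2 0; 0 3/2] + [18.0000 -18.0000; -18.0000 90.0000] = [20.0000 -18.0000; -18.0000 91.5000]
BᵀPA = [13.5000 6.7500; -22.5000 -29.2500]
K = S⁻¹·BᵀPA = [0.5513 0.0605; -0.1375 -0.3078]
A−BK = [0.1723 -0.0055; 0.0364 0.0162]
AᵀP(A−BK) = [0.7149 0.1333; 0.1333 0.1518]
P' = Q + AᵀP(A−BK) = [1.7149 0.1333; 0.1333 2.4018]
tr(P') = 4.1167


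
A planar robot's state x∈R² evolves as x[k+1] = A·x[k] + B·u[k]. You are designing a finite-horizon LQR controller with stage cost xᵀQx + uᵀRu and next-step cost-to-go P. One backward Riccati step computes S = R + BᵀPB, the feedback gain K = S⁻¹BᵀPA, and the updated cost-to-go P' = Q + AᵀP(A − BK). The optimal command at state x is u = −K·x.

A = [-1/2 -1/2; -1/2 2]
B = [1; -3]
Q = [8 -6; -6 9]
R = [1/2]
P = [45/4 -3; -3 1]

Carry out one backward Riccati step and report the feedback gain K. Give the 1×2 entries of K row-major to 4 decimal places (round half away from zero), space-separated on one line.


BᵀP = [20.2500 -6.0000]
S = R + BᵀPB = [1/2] + [38.2500] = [38.7500]
BᵀPA = [-7.1250 -22.1250]
K = S⁻¹·BᵀPA = [-0.1839 -0.5710]
A−BK = [-0.3161 0.0710; -1.0516 0.2871]
AᵀP(A−BK) = [0.2524 -0.0056; -0.0056 0.1798]
P' = Q + AᵀP(A−BK) = [8.2524 -6.0056; -6.0056 9.1798]
tr(P') = 17.4323

-0.1839 -0.5710


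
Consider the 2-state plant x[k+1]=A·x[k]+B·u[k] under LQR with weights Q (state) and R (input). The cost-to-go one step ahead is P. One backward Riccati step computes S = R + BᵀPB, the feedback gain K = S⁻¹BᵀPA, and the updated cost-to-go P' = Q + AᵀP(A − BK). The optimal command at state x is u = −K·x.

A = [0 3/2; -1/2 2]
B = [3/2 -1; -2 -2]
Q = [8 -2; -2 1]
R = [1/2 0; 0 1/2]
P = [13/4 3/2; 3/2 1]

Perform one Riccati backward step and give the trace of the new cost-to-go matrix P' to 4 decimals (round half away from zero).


BᵀP = [1.8750 0.2500; -6.2500 -3.5000]
S = R + BᵀPB = [1/2 0; 0 1/2] + [2.3125 -2.3750; -2.3750 13.2500] = [2.8125 -2.3750; -2.3750 13.7500]
BᵀPA = [-0.1250 3.3125; 1.7500 -16.3750]
K = S⁻¹·BᵀPA = [0.0738 0.2015; 0.1400 -1.1561]
A−BK = [0.0293 0.0416; -0.0724 0.0908]
AᵀP(A−BK) = [0.0142 -0.0766; -0.0766 0.7138]
P' = Q + AᵀP(A−BK) = [8.0142 -2.0766; -2.0766 1.7138]
tr(P') = 9.7280

9.7280


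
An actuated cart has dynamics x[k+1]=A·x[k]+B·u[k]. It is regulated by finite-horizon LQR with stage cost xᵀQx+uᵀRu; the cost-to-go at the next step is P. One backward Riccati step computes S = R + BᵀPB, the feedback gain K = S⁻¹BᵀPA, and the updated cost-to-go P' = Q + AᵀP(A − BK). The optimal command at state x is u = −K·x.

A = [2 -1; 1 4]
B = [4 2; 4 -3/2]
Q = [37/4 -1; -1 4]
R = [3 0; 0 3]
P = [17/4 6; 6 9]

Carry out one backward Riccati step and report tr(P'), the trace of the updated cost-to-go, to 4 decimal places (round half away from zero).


BᵀP = [41.0000 60.0000; -0.5000 -1.5000]
S = R + BᵀPB = [3 0; 0 3] + [404.0000 -8.0000; -8.0000 1.2500] = [407.0000 -8.0000; -8.0000 4.2500]
BᵀPA = [142.0000 199.0000; -2.5000 -5.5000]
K = S⁻¹·BᵀPA = [0.3503 0.4813; 0.0711 -0.3881]
A−BK = [0.4566 -2.1490; -0.2945 1.4926]
AᵀP(A−BK) = [0.4363 0.1830; 0.1830 2.3337]
P' = Q + AᵀP(A−BK) = [9.6863 -0.8170; -0.8170 6.3337]
tr(P') = 16.0200

16.0200


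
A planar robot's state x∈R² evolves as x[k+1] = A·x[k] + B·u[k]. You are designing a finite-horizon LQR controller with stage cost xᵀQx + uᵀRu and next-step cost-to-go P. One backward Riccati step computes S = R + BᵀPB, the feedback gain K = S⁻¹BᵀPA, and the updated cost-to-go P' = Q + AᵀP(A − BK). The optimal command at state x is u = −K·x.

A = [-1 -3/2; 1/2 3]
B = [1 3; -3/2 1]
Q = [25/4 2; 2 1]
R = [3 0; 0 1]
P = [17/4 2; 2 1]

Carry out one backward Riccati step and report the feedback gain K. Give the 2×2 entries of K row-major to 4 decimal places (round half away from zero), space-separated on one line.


BᵀP = [1.2500 0.5000; 14.7500 7.0000]
S = R + BᵀPB = [3 0; 0 1] + [0.5000 4.2500; 4.2500 51.2500] = [3.5000 4.2500; 4.2500 52.2500]
BᵀPA = [-1.0000 -0.3750; -11.2500 -1.1250]
K = S⁻¹·BᵀPA = [-0.0269 -0.0899; -0.2131 -0.0142]
A−BK = [-0.3337 -1.3675; 0.6727 2.8794]
AᵀP(A−BK) = [0.0755 0.1251; 0.1251 0.5128]
P' = Q + AᵀP(A−BK) = [6.3255 2.1251; 2.1251 1.5128]
tr(P') = 7.8383

-0.0269 -0.0899 -0.2131 -0.0142


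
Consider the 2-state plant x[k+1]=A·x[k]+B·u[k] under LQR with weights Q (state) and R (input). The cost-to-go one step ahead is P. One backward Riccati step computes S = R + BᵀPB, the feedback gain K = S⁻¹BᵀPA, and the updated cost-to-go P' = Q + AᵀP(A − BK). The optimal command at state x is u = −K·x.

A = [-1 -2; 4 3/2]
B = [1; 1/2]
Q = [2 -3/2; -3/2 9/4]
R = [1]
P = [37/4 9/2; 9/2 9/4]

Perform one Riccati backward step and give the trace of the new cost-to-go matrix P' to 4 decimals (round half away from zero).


BᵀP = [11.5000 5.6250]
S = R + BᵀPB = [1] + [14.3125] = [15.3125]
BᵀPA = [11.0000 -14.5625]
K = S⁻¹·BᵀPA = [0.7184 -0.9510]
A−BK = [-1.7184 -1.0490; 3.6408 1.9755]
AᵀP(A−BK) = [1.3480 -0.2888; -0.2888 1.2133]
P' = Q + AᵀP(A−BK) = [3.3480 -1.7888; -1.7888 3.4633]
tr(P') = 6.8112

6.8112


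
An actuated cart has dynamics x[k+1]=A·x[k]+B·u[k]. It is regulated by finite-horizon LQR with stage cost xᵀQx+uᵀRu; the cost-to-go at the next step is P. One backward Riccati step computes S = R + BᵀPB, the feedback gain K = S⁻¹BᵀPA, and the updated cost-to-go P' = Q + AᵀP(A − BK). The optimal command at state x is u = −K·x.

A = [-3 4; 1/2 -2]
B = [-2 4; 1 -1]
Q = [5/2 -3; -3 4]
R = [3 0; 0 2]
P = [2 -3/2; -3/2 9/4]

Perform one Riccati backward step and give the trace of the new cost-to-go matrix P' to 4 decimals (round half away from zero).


BᵀP = [-5.5000 5.2500; 9.5000 -8.2500]
S = R + BᵀPB = [3 0; 0 2] + [16.2500 -27.2500; -27.2500 46.2500] = [19.2500 -27.2500; -27.2500 48.2500]
BᵀPA = [19.1250 -32.5000; -32.6250 54.5000]
K = S⁻¹·BᵀPA = [0.1812 -0.4456; -0.5738 0.8779]
A−BK = [-0.3423 -0.4027; -0.2550 -0.6765]
AᵀP(A−BK) = [0.8758 -1.0872; -1.0872 2.6738]
P' = Q + AᵀP(A−BK) = [3.3758 -4.0872; -4.0872 6.6738]
tr(P') = 10.0497

10.0497


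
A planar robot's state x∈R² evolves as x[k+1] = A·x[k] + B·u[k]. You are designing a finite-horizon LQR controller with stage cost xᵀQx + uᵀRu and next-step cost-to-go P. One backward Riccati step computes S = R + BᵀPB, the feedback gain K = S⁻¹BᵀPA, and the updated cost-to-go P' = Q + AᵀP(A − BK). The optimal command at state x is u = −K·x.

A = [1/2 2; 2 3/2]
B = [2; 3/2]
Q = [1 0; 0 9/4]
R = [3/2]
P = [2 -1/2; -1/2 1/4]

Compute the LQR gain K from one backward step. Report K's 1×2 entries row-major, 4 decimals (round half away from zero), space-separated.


BᵀP = [3.2500 -0.6250]
S = R + BᵀPB = [3/2] + [5.5625] = [7.0625]
BᵀPA = [0.3750 5.5625]
K = S⁻¹·BᵀPA = [0.0531 0.7876]
A−BK = [0.3938 0.4248; 1.9204 0.3186]
AᵀP(A−BK) = [0.4801 0.0796; 0.0796 1.1814]
P' = Q + AᵀP(A−BK) = [1.4801 0.0796; 0.0796 3.4314]
tr(P') = 4.9115

0.0531 0.7876


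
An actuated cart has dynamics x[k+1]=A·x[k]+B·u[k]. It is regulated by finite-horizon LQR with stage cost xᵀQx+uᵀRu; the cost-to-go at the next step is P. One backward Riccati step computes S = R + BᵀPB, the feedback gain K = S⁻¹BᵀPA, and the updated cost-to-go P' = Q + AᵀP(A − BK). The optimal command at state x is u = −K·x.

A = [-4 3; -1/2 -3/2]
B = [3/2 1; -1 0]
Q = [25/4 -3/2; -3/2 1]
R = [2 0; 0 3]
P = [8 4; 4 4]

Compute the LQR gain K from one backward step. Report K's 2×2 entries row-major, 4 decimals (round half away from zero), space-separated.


-1.3382 1.2794 -2.1176 0.7059

BᵀP = [8.0000 2.0000; 8.0000 4.0000]
S = R + BᵀPB = [2 0; 0 3] + [10.0000 8.0000; 8.0000 8.0000] = [12.0000 8.0000; 8.0000 11.0000]
BᵀPA = [-33.0000 21.0000; -34.0000 18.0000]
K = S⁻¹·BᵀPA = [-1.3382 1.2794; -2.1176 0.7059]
A−BK = [0.1250 0.3750; -1.8382 -0.2206]
AᵀP(A−BK) = [28.8382 -8.7794; -8.7794 5.4265]
P' = Q + AᵀP(A−BK) = [35.0882 -10.2794; -10.2794 6.4265]
tr(P') = 41.5147


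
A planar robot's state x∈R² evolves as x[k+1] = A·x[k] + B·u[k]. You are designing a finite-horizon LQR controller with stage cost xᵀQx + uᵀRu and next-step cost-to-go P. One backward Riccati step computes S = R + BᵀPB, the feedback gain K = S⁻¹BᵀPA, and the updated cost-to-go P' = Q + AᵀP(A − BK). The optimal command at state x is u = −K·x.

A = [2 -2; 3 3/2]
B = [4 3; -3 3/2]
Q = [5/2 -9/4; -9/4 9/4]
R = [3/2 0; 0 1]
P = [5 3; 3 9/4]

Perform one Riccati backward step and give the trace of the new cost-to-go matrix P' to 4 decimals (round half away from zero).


6.5384

BᵀP = [11.0000 5.2500; 19.5000 12.3750]
S = R + BᵀPB = [3/2 0; 0 1] + [28.2500 40.8750; 40.8750 77.0625] = [29.7500 40.8750; 40.8750 78.0625]
BᵀPA = [37.7500 -14.1250; 76.1250 -20.4375]
K = S⁻¹·BᵀPA = [-0.2528 -0.4101; 1.1076 -0.0470]
A−BK = [-0.3114 -0.2183; 0.5801 0.3401]
AᵀP(A−BK) = [1.4808 0.1896; 0.1896 0.3076]
P' = Q + AᵀP(A−BK) = [3.9808 -2.0604; -2.0604 2.5576]
tr(P') = 6.5384


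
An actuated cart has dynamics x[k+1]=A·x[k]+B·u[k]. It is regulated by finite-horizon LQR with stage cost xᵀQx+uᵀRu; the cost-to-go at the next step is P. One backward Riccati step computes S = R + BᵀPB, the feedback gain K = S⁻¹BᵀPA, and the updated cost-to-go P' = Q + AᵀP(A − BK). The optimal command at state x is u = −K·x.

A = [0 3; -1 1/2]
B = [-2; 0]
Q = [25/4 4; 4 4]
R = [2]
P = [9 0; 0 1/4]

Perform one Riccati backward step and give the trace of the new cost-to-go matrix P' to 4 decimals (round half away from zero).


BᵀP = [-18.0000 0.0000]
S = R + BᵀPB = [2] + [36.0000] = [38.0000]
BᵀPA = [0.0000 -54.0000]
K = S⁻¹·BᵀPA = [0.0000 -1.4211]
A−BK = [0.0000 0.1579; -1.0000 0.5000]
AᵀP(A−BK) = [0.2500 -0.1250; -0.1250 4.3257]
P' = Q + AᵀP(A−BK) = [6.5000 3.8750; 3.8750 8.3257]
tr(P') = 14.8257

14.8257


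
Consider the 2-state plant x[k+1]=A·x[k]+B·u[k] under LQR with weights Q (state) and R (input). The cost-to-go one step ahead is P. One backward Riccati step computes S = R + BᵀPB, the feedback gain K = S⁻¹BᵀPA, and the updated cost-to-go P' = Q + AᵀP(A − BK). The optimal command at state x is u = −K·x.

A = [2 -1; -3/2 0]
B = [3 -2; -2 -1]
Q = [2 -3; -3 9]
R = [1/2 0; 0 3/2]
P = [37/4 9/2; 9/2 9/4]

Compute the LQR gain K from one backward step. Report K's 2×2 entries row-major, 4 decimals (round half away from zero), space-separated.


BᵀP = [18.7500 9.0000; -23.0000 -11.2500]
S = R + BᵀPB = [1/2 0; 0 3/2] + [38.2500 -46.5000; -46.5000 57.2500] = [38.7500 -46.5000; -46.5000 58.7500]
BᵀPA = [24.0000 -18.7500; -29.1250 23.0000]
K = S⁻¹·BᵀPA = [0.4872 -0.2805; -0.1102 0.1695]
A−BK = [0.3182 0.1804; -0.6359 -0.3915]
AᵀP(A−BK) = [0.1622 -0.0820; -0.0820 0.0927]
P' = Q + AᵀP(A−BK) = [2.1622 -3.0820; -3.0820 9.0927]
tr(P') = 11.2549

0.4872 -0.2805 -0.1102 0.1695


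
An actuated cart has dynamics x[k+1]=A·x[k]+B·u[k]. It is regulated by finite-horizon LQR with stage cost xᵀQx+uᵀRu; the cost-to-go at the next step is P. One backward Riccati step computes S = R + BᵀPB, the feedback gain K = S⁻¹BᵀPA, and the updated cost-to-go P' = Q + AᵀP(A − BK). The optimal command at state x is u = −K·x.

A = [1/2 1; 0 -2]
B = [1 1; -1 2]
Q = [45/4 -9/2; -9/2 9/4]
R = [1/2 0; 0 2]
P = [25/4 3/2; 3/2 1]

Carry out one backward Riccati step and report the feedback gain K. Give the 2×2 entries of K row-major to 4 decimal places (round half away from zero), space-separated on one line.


0.3124 1.0350 0.1550 -0.2028

BᵀP = [4.7500 0.5000; 9.2500 3.5000]
S = R + BᵀPB = [1/2 0; 0 2] + [4.2500 5.7500; 5.7500 16.2500] = [4.7500 5.7500; 5.7500 18.2500]
BᵀPA = [2.3750 3.7500; 4.6250 2.2500]
K = S⁻¹·BᵀPA = [0.3124 1.0350; 0.1550 -0.2028]
A−BK = [0.0326 0.1678; 0.0023 -0.5594]
AᵀP(A−BK) = [0.1037 0.1049; 0.1049 0.8252]
P' = Q + AᵀP(A−BK) = [11.3537 -4.3951; -4.3951 3.0752]
tr(P') = 14.4289


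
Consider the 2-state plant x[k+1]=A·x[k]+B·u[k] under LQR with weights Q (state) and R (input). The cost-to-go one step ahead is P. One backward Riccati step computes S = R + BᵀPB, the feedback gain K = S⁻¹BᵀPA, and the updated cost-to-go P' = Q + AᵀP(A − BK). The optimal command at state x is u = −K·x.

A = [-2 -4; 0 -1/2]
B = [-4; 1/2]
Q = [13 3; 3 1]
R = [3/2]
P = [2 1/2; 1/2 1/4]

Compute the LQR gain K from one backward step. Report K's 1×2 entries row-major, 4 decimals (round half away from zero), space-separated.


0.4911 1.0119

BᵀP = [-7.7500 -1.8750]
S = R + BᵀPB = [3/2] + [30.0625] = [31.5625]
BᵀPA = [15.5000 31.9375]
K = S⁻¹·BᵀPA = [0.4911 1.0119]
A−BK = [-0.0356 0.0475; -0.2455 -1.0059]
AᵀP(A−BK) = [0.3881 0.8158; 0.8158 1.7455]
P' = Q + AᵀP(A−BK) = [13.3881 3.8158; 3.8158 2.7455]
tr(P') = 16.1337


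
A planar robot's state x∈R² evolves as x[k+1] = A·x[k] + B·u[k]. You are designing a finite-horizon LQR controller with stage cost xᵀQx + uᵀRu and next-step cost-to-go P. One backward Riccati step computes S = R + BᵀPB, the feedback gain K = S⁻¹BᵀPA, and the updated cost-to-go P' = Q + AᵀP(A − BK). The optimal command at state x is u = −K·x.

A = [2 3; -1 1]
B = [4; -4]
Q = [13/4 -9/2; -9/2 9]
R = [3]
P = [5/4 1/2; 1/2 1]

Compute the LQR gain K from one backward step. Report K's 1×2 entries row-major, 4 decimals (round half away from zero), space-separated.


0.3478 0.3043

BᵀP = [3.0000 -2.0000]
S = R + BᵀPB = [3] + [20.0000] = [23.0000]
BᵀPA = [8.0000 7.0000]
K = S⁻¹·BᵀPA = [0.3478 0.3043]
A−BK = [0.6087 1.7826; 0.3913 2.2174]
AᵀP(A−BK) = [1.2174 3.5652; 3.5652 13.1196]
P' = Q + AᵀP(A−BK) = [4.4674 -0.9348; -0.9348 22.1196]
tr(P') = 26.5870


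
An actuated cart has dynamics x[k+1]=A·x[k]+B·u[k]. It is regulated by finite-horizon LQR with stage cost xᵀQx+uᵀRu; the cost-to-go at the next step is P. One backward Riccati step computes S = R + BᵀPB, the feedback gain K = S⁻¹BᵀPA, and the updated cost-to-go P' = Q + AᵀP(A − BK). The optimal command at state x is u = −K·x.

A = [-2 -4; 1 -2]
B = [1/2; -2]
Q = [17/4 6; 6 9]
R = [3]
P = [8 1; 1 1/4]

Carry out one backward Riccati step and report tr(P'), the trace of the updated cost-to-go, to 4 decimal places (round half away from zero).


BᵀP = [2.0000 0.0000]
S = R + BᵀPB = [3] + [1.0000] = [4.0000]
BᵀPA = [-4.0000 -8.0000]
K = S⁻¹·BᵀPA = [-1.0000 -2.0000]
A−BK = [-1.5000 -3.0000; -1.0000 -6.0000]
AᵀP(A−BK) = [24.2500 55.5000; 55.5000 129.0000]
P' = Q + AᵀP(A−BK) = [28.5000 61.5000; 61.5000 138.0000]
tr(P') = 166.5000

166.5000


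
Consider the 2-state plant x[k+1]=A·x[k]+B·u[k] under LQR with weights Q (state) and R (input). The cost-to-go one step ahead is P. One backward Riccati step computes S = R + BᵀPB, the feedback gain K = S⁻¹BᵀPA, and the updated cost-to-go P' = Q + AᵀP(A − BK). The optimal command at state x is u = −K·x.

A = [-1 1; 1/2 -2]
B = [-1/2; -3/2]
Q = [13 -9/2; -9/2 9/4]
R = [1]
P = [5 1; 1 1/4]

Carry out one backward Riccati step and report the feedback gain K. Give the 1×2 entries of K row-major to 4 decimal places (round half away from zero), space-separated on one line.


0.8261 -0.5217

BᵀP = [-4.0000 -0.8750]
S = R + BᵀPB = [1] + [3.3125] = [4.3125]
BᵀPA = [3.5625 -2.2500]
K = S⁻¹·BᵀPA = [0.8261 -0.5217]
A−BK = [-0.5870 0.7391; 1.7391 -2.7826]
AᵀP(A−BK) = [1.1196 -0.8913; -0.8913 0.8261]
P' = Q + AᵀP(A−BK) = [14.1196 -5.3913; -5.3913 3.0761]
tr(P') = 17.1957


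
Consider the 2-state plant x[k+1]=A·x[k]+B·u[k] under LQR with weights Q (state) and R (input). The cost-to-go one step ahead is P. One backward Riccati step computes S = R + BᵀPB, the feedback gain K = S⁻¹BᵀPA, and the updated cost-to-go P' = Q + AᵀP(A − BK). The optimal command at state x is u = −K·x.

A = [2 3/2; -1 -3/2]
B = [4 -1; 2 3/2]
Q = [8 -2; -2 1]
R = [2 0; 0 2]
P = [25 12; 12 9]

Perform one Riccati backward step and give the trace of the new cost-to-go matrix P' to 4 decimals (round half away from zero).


BᵀP = [124.0000 66.0000; -7.0000 1.5000]
S = R + BᵀPB = [2 0; 0 2] + [628.0000 -25.0000; -25.0000 9.2500] = [630.0000 -25.0000; -25.0000 11.2500]
BᵀPA = [182.0000 87.0000; -15.5000 -12.7500]
K = S⁻¹·BᵀPA = [0.2569 0.1021; -0.8070 -0.9064]
A−BK = [0.1656 0.1851; -0.3033 -0.3447]
AᵀP(A−BK) = [1.7424 1.8638; 1.8638 2.0585]
P' = Q + AᵀP(A−BK) = [9.7424 -0.1362; -0.1362 3.0585]
tr(P') = 12.8009

12.8009


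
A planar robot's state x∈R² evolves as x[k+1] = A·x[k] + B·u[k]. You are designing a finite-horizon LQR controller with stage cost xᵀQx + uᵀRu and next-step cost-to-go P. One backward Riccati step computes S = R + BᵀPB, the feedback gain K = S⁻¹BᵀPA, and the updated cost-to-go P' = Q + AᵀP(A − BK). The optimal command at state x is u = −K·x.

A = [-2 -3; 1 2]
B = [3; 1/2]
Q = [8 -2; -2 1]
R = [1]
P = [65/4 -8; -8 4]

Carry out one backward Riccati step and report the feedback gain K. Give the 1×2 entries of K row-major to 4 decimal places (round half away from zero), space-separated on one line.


-0.8974 -1.4346

BᵀP = [44.7500 -22.0000]
S = R + BᵀPB = [1] + [123.2500] = [124.2500]
BᵀPA = [-111.5000 -178.2500]
K = S⁻¹·BᵀPA = [-0.8974 -1.4346]
A−BK = [0.6922 1.3038; 1.4487 2.7173]
AᵀP(A−BK) = [0.9416 1.5412; 1.5412 2.5312]
P' = Q + AᵀP(A−BK) = [8.9416 -0.4588; -0.4588 3.5312]
tr(P') = 12.4728


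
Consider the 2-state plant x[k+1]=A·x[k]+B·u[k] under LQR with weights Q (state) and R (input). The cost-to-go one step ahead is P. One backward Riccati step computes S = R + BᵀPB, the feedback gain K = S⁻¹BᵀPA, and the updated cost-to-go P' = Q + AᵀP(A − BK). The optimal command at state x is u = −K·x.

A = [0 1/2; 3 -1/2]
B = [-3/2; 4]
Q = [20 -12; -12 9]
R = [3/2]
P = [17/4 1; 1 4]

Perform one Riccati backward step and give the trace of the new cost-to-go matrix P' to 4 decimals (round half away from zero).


BᵀP = [-2.3750 14.5000]
S = R + BᵀPB = [3/2] + [61.5625] = [63.0625]
BᵀPA = [43.5000 -8.4375]
K = S⁻¹·BᵀPA = [0.6898 -0.1338]
A−BK = [1.0347 0.2993; 0.2408 0.0352]
AᵀP(A−BK) = [5.9941 1.3201; 1.3201 0.4336]
P' = Q + AᵀP(A−BK) = [25.9941 -10.6799; -10.6799 9.4336]
tr(P') = 35.4277

35.4277


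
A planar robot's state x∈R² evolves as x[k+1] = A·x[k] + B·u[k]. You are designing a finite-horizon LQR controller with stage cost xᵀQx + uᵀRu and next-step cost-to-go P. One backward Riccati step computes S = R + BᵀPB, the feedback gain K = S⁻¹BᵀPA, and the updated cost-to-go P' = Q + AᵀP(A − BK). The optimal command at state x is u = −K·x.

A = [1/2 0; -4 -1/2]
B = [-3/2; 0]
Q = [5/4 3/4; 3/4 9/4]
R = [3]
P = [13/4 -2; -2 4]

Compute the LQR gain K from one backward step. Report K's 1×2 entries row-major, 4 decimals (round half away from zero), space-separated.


-1.4000 -0.1455

BᵀP = [-4.8750 3.0000]
S = R + BᵀPB = [3] + [7.3125] = [10.3125]
BᵀPA = [-14.4375 -1.5000]
K = S⁻¹·BᵀPA = [-1.4000 -0.1455]
A−BK = [-1.6000 -0.2182; -4.0000 -0.5000]
AᵀP(A−BK) = [52.6000 6.4000; 6.4000 0.7818]
P' = Q + AᵀP(A−BK) = [53.8500 7.1500; 7.1500 3.0318]
tr(P') = 56.8818


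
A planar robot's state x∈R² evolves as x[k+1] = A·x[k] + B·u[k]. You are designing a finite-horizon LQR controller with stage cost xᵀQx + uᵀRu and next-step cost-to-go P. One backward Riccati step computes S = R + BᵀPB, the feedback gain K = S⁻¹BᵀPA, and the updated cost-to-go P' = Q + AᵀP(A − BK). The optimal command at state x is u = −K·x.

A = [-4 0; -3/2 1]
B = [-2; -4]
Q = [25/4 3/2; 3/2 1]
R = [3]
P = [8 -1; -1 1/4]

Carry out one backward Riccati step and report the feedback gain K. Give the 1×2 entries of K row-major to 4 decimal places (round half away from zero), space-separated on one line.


BᵀP = [-12.0000 1.0000]
S = R + BᵀPB = [3] + [20.0000] = [23.0000]
BᵀPA = [46.5000 1.0000]
K = S⁻¹·BᵀPA = [2.0217 0.0435]
A−BK = [0.0435 0.0870; 6.5870 1.1739]
AᵀP(A−BK) = [22.5516 1.6033; 1.6033 0.2065]
P' = Q + AᵀP(A−BK) = [28.8016 3.1033; 3.1033 1.2065]
tr(P') = 30.0082

2.0217 0.0435


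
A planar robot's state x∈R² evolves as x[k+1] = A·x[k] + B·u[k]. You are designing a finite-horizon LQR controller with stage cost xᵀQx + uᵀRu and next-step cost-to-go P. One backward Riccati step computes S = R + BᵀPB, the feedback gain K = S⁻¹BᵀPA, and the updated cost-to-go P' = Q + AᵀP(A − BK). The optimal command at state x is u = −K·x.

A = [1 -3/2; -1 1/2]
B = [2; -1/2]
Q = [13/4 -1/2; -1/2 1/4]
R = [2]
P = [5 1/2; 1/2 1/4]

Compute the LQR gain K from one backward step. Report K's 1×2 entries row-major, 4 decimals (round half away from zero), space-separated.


BᵀP = [9.7500 0.8750]
S = R + BᵀPB = [2] + [19.0625] = [21.0625]
BᵀPA = [8.8750 -14.1875]
K = S⁻¹·BᵀPA = [0.4214 -0.6736]
A−BK = [0.1573 -0.1528; -0.7893 0.1632]
AᵀP(A−BK) = [0.5104 -0.6469; -0.6469 1.0059]
P' = Q + AᵀP(A−BK) = [3.7604 -1.1469; -1.1469 1.2559]
tr(P') = 5.0163

0.4214 -0.6736


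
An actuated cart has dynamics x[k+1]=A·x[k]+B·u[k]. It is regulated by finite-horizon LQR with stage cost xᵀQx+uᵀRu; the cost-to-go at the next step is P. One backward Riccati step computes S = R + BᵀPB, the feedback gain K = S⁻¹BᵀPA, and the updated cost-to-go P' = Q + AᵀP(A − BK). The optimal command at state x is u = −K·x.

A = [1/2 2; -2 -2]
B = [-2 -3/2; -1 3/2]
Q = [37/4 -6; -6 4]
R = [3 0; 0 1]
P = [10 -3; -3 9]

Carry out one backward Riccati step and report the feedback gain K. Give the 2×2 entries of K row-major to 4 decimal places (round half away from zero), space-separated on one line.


0.4422 -0.0151 -0.9613 -1.3045

BᵀP = [-17.0000 -3.0000; -19.5000 18.0000]
S = R + BᵀPB = [3 0; 0 1] + [37.0000 21.0000; 21.0000 56.2500] = [40.0000 21.0000; 21.0000 57.2500]
BᵀPA = [-2.5000 -28.0000; -45.7500 -75.0000]
K = S⁻¹·BᵀPA = [0.4422 -0.0151; -0.9613 -1.3045]
A−BK = [-0.0576 0.0130; -0.1158 -0.0584]
AᵀP(A−BK) = [1.6246 1.2818; 1.2818 1.7393]
P' = Q + AᵀP(A−BK) = [10.8746 -4.7182; -4.7182 5.7393]
tr(P') = 16.6139


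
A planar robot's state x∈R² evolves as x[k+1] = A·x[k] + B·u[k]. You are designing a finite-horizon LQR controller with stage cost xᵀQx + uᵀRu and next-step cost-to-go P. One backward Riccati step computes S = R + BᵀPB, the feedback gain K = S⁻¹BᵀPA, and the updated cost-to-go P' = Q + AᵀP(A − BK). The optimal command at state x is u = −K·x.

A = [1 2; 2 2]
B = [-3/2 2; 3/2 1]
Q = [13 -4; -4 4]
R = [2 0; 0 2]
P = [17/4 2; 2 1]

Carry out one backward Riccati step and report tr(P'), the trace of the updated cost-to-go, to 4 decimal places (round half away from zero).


20.7132

BᵀP = [-3.3750 -1.5000; 10.5000 5.0000]
S = R + BᵀPB = [2 0; 0 2] + [2.8125 -8.2500; -8.2500 26.0000] = [4.8125 -8.2500; -8.2500 28.0000]
BᵀPA = [-6.3750 -9.7500; 20.5000 31.0000]
K = S⁻¹·BᵀPA = [-0.1406 -0.2587; 0.6907 1.0309]
A−BK = [-0.5923 -0.4499; 1.5201 1.3571]
AᵀP(A−BK) = [1.1940 1.7170; 1.7170 2.5192]
P' = Q + AᵀP(A−BK) = [14.1940 -2.2830; -2.2830 6.5192]
tr(P') = 20.7132


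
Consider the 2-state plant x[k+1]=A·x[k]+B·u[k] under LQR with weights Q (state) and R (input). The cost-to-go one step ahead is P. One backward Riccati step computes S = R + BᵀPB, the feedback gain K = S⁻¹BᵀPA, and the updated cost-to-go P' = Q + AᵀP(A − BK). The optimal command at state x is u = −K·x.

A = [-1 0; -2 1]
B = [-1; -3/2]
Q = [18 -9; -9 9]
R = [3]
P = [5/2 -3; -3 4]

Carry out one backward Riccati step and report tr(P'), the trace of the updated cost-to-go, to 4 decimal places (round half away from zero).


BᵀP = [2.0000 -3.0000]
S = R + BᵀPB = [3] + [2.5000] = [5.5000]
BᵀPA = [4.0000 -3.0000]
K = S⁻¹·BᵀPA = [0.7273 -0.5455]
A−BK = [-0.2727 -0.5455; -0.9091 0.1818]
AᵀP(A−BK) = [3.5909 -2.8182; -2.8182 2.3636]
P' = Q + AᵀP(A−BK) = [21.5909 -11.8182; -11.8182 11.3636]
tr(P') = 32.9545

32.9545


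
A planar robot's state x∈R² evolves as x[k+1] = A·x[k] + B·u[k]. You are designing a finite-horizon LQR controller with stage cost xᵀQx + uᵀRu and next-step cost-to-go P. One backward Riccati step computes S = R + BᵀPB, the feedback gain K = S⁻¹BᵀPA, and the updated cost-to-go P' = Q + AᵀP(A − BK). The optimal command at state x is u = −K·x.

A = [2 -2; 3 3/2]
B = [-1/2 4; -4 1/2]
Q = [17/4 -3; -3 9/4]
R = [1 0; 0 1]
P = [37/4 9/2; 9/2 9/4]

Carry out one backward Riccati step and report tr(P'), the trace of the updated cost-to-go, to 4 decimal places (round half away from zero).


7.2946

BᵀP = [-22.6250 -11.2500; 39.2500 19.1250]
S = R + BᵀPB = [1 0; 0 1] + [56.3125 -96.1250; -96.1250 166.5625] = [57.3125 -96.1250; -96.1250 167.5625]
BᵀPA = [-79.0000 28.3750; 135.8750 -49.8125]
K = S⁻¹·BᵀPA = [-0.4855 -0.0926; 0.5323 -0.3504]
A−BK = [-0.3722 -0.6448; 0.7916 1.3049]
AᵀP(A−BK) = [0.5588 -0.0800; -0.0800 0.2358]
P' = Q + AᵀP(A−BK) = [4.8088 -3.0800; -3.0800 2.4858]
tr(P') = 7.2946


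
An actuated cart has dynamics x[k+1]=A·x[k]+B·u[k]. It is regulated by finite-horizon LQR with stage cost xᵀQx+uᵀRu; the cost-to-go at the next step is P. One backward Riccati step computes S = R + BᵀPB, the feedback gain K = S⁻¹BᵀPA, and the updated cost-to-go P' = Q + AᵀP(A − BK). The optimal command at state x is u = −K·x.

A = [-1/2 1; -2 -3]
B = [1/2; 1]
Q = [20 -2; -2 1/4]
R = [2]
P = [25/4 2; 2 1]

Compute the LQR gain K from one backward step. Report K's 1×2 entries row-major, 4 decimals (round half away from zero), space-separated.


BᵀP = [5.1250 2.0000]
S = R + BᵀPB = [2] + [4.5625] = [6.5625]
BᵀPA = [-6.5625 -0.8750]
K = S⁻¹·BᵀPA = [-1.0000 -0.1333]
A−BK = [0.0000 1.0667; -1.0000 -2.8667]
AᵀP(A−BK) = [3.0000 1.0000; 1.0000 3.1333]
P' = Q + AᵀP(A−BK) = [23.0000 -1.0000; -1.0000 3.3833]
tr(P') = 26.3833

-1.0000 -0.1333


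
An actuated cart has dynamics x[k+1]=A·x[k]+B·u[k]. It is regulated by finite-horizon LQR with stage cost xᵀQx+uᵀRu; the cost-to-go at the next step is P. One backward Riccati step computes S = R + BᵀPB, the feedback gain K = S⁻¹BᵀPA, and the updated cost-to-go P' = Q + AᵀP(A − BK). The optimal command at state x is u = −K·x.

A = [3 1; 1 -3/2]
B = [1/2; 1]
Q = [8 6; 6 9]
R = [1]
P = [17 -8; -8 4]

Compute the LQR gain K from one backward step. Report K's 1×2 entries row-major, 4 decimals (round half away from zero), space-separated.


1.2000 0.4000

BᵀP = [0.5000 0.0000]
S = R + BᵀPB = [1] + [0.2500] = [1.2500]
BᵀPA = [1.5000 0.5000]
K = S⁻¹·BᵀPA = [1.2000 0.4000]
A−BK = [2.4000 0.8000; -0.2000 -1.9000]
AᵀP(A−BK) = [107.2000 72.4000; 72.4000 49.8000]
P' = Q + AᵀP(A−BK) = [115.2000 78.4000; 78.4000 58.8000]
tr(P') = 174.0000


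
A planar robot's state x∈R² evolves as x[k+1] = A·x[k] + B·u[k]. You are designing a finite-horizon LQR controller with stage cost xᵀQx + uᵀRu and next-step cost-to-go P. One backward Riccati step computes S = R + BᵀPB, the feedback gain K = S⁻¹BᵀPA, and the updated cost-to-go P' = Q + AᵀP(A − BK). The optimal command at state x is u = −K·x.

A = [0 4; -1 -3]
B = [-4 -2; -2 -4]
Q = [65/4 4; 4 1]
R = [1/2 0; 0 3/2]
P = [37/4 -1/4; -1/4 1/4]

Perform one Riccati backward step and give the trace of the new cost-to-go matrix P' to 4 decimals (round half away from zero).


BᵀP = [-36.5000 0.5000; -17.5000 -0.5000]
S = R + BᵀPB = [1/2 0; 0 3/2] + [145.0000 71.0000; 71.0000 37.0000] = [145.5000 71.0000; 71.0000 38.5000]
BᵀPA = [-0.5000 -147.5000; 0.5000 -68.5000]
K = S⁻¹·BᵀPA = [-0.0976 -1.4539; 0.1930 0.9019]
A−BK = [-0.0045 -0.0116; -0.4231 -2.3000]
AᵀP(A−BK) = [0.1047 0.5721; 0.5721 3.5875]
P' = Q + AᵀP(A−BK) = [16.3547 4.5721; 4.5721 4.5875]
tr(P') = 20.9422

20.9422


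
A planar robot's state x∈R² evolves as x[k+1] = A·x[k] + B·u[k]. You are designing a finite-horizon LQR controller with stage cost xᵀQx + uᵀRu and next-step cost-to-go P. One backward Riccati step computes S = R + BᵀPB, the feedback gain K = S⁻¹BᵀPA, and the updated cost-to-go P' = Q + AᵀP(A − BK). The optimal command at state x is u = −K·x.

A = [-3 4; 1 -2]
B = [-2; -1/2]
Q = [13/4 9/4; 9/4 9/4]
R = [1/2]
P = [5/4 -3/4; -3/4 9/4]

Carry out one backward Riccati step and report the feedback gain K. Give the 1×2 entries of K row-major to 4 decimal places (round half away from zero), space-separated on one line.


1.4795 -2.0274

BᵀP = [-2.1250 0.3750]
S = R + BᵀPB = [1/2] + [4.0625] = [4.5625]
BᵀPA = [6.7500 -9.2500]
K = S⁻¹·BᵀPA = [1.4795 -2.0274]
A−BK = [-0.0411 -0.0548; 1.7397 -3.0137]
AᵀP(A−BK) = [8.0137 -13.3151; -13.3151 22.2466]
P' = Q + AᵀP(A−BK) = [11.2637 -11.0651; -11.0651 24.4966]
tr(P') = 35.7603


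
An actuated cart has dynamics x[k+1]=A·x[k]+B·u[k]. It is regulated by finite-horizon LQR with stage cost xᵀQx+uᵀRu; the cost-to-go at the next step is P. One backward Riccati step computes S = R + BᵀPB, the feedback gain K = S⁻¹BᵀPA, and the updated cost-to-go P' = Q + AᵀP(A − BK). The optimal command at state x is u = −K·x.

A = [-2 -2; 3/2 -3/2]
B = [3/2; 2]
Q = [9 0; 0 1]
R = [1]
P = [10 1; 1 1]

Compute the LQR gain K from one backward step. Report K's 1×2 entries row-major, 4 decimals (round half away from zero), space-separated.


-0.8582 -1.1716

BᵀP = [17.0000 3.5000]
S = R + BᵀPB = [1] + [32.5000] = [33.5000]
BᵀPA = [-28.7500 -39.2500]
K = S⁻¹·BᵀPA = [-0.8582 -1.1716]
A−BK = [-0.7127 -0.2425; 3.2164 0.8433]
AᵀP(A−BK) = [11.5765 4.0653; 4.0653 2.2631]
P' = Q + AᵀP(A−BK) = [20.5765 4.0653; 4.0653 3.2631]
tr(P') = 23.8396


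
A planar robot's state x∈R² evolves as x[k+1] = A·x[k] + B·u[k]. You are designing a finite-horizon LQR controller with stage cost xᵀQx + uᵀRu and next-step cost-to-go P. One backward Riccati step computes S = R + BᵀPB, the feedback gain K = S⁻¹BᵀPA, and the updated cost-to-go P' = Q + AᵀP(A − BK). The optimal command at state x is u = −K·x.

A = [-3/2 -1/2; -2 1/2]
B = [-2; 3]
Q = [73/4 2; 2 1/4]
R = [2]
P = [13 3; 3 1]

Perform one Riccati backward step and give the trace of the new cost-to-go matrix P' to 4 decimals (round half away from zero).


33.1852

BᵀP = [-17.0000 -3.0000]
S = R + BᵀPB = [2] + [25.0000] = [27.0000]
BᵀPA = [31.5000 7.0000]
K = S⁻¹·BᵀPA = [1.1667 0.2593]
A−BK = [0.8333 0.0185; -5.5000 -0.2778]
AᵀP(A−BK) = [14.5000 1.3333; 1.3333 0.1852]
P' = Q + AᵀP(A−BK) = [32.7500 3.3333; 3.3333 0.4352]
tr(P') = 33.1852


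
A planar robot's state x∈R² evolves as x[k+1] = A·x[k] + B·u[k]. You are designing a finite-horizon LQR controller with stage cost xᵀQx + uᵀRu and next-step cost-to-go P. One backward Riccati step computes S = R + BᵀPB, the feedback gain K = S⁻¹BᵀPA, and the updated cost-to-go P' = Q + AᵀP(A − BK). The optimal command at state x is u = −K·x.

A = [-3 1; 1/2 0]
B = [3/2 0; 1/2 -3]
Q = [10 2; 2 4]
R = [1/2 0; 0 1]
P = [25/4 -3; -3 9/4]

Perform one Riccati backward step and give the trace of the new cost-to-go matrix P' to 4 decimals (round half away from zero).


16.3586

BᵀP = [7.8750 -3.3750; 9.0000 -6.7500]
S = R + BᵀPB = [1/2 0; 0 1] + [10.1250 10.1250; 10.1250 20.2500] = [10.6250 10.1250; 10.1250 21.2500]
BᵀPA = [-25.3125 7.8750; -30.3750 9.0000]
K = S⁻¹·BᵀPA = [-1.8687 0.6183; -0.5390 0.1289]
A−BK = [-0.1970 0.0725; -0.1828 0.0776]
AᵀP(A−BK) = [2.1382 -0.6828; -0.6828 0.2204]
P' = Q + AᵀP(A−BK) = [12.1382 1.3172; 1.3172 4.2204]
tr(P') = 16.3586
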